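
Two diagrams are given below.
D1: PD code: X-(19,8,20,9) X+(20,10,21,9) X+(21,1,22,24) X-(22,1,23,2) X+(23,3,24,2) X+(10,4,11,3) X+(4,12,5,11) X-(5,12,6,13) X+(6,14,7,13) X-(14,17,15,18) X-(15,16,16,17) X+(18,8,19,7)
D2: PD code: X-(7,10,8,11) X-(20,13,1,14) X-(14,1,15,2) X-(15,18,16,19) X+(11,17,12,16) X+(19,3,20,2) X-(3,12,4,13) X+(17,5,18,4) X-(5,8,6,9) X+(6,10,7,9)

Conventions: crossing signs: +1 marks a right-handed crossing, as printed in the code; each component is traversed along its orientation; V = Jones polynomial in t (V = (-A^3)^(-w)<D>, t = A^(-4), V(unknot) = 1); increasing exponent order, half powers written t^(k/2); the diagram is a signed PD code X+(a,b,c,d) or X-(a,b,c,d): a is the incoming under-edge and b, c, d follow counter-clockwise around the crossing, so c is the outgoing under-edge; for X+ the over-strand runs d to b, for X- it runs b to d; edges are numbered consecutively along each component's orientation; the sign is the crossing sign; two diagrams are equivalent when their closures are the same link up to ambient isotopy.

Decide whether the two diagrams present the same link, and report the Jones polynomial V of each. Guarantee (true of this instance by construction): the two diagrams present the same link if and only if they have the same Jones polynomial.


equivalent: no
V(D1) = t + t^3 - t^4  (w +2, c 12, <D> = -A^-10 + A^-6 + A^2)
V(D2) = t^-4 - t^-3 + t^-2 - 2t^-1 + 2 - t + t^2  [10 crossings, <D> = A^-14 - A^-10 + 2A^-6 - 2A^-2 + A^2 - A^6 + A^10, w = -2]
key observation: comparing 2 Jones polynomials yields 2 groups


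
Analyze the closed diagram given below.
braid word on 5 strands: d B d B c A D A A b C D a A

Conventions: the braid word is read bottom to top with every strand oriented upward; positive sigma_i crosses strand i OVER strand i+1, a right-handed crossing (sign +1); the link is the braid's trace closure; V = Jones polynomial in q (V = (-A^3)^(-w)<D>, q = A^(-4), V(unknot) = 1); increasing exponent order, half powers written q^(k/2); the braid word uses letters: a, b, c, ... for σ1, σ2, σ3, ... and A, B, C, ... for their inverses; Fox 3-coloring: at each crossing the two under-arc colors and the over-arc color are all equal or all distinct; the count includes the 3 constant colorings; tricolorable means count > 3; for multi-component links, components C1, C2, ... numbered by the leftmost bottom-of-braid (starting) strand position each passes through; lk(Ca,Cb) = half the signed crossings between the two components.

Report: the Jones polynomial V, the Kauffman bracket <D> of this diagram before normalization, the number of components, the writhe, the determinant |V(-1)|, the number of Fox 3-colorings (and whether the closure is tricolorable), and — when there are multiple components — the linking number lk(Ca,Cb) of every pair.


V = -q^-4 + q^-3 + q^-1
<D> = A^-8 + 1 - A^4 (w = -4)
1 component over 14 crossings, w = -4
9 Fox colorings among 3^14, |V(-1)| = 3: tricolorable
why: the span of V is 3, forcing >= 3 crossings in any diagram


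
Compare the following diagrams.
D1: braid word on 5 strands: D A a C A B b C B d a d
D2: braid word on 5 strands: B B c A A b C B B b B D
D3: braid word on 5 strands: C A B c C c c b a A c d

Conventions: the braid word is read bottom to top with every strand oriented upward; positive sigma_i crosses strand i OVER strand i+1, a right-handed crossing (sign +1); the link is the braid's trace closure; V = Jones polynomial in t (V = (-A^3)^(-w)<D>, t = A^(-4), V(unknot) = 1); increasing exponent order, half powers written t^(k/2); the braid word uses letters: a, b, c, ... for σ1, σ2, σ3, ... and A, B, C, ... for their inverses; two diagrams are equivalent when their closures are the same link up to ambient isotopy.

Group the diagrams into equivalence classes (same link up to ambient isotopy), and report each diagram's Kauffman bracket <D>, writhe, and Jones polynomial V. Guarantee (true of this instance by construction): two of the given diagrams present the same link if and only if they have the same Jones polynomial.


equivalence classes: {D1} | {D2} | {D3}
D1 (bracket A^-6 + A^-2 + A^2 + A^6; 12 crossings at w = -2): V = t^-3 + t^-2 + t^-1 + 1
V(D2) = t^-8 - t^-7 + 2t^-6 - t^-5 + 2t^-4 + t^-2  [12 crossings, <D> = A^-10 + 2A^-2 - A^2 + 2A^6 - A^10 + A^14, w = -6]
D3 (bracket A^-6 + A^-2 + A^2 + A^6; 12 crossings at w = +2): V = 1 + t + t^2 + t^3
key observation: 3 values of V(t) split the 3 diagrams


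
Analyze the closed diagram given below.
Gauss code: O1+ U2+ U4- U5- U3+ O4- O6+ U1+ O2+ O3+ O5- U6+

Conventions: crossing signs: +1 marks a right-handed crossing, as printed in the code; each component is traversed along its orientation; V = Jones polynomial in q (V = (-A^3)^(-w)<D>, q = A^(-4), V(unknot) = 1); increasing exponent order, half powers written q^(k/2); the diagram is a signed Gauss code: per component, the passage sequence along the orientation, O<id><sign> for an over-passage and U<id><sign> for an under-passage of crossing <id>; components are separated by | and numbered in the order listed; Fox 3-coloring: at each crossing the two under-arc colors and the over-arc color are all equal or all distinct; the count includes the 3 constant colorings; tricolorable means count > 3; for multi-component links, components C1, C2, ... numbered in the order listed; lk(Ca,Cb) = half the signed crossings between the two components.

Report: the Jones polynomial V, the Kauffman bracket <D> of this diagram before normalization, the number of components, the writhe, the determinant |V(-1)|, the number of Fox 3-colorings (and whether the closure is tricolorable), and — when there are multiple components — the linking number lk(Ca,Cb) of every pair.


V = q + q^3 - q^4
<D> = -A^-10 + A^-6 + A^2 (w = +2)
1 component over 6 crossings, w = +2
9 Fox colorings among 3^6, |V(-1)| = 3: tricolorable
why: det 3 = |V(-1)|; divisible by 3, so tricolorable


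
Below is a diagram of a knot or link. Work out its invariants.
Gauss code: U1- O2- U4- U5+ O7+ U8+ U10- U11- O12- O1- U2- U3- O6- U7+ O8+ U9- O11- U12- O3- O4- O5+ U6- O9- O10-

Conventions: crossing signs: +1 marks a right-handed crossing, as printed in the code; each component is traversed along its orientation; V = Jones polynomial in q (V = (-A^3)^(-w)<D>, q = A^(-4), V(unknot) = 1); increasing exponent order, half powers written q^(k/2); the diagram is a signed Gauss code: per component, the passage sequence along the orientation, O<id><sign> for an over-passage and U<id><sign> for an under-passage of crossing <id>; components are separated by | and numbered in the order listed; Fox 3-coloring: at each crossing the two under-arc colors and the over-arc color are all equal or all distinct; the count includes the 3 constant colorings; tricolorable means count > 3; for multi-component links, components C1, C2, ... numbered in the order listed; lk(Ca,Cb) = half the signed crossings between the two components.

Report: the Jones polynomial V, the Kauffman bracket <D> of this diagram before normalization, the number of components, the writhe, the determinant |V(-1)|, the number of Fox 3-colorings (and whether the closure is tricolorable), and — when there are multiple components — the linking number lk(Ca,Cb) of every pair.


Jones polynomial: V(q) = q^-8 - 2q^-7 + q^-6 - 2q^-5 + 2q^-4 + q^-2
<D> = A^-10 + 2A^-2 - 2A^2 + A^6 - 2A^10 + A^14; writhe -6
components 1, writhe -6 (12 crossings)
3-colorings: 27 of 3^12, det 9 — tricolorable
note: |V(-1)| = 9: so tricolorable, since 3 divides 9


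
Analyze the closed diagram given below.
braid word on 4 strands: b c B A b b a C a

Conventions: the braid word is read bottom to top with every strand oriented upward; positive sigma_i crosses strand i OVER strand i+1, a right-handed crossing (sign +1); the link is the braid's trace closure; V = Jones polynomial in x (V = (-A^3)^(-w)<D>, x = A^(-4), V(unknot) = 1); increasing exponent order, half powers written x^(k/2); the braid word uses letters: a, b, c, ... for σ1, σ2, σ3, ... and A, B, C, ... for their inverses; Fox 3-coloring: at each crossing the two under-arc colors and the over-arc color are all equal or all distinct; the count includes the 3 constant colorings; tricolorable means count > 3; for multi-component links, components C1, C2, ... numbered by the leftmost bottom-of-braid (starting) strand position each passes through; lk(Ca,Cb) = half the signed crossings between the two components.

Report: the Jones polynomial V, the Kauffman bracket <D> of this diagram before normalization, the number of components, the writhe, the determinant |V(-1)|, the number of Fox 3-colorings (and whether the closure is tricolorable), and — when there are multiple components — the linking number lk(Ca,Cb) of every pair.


V(x) = x + x^3 - x^4
bracket: A^-7 - A^-3 - A^5, w = +3
1 component, writhe +3, over 9 crossings
det 3, colorings 9 of 3^9 — tricolorable
observation: |V(-1)| = 3: so tricolorable, since 3 divides 3


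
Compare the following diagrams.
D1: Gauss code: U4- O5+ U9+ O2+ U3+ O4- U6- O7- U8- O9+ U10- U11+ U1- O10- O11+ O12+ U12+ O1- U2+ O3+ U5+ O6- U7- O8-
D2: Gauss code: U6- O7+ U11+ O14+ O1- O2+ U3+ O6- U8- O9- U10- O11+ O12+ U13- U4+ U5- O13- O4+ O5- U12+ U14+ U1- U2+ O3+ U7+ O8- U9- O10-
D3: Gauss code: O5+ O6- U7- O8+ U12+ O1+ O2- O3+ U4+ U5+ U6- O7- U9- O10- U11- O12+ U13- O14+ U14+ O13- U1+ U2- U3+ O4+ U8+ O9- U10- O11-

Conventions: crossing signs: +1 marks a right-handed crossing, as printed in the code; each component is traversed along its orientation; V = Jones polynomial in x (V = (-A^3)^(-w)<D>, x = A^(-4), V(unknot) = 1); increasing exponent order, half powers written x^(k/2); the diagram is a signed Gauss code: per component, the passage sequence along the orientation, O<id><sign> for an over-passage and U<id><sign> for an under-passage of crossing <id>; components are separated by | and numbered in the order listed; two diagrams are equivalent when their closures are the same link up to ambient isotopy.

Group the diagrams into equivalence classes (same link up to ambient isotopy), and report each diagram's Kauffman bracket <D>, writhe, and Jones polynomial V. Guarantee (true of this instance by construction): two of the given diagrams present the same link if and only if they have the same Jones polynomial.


equivalence classes: {D1, D2, D3}
D1 (bracket A^-16 - 2A^-12 + 3A^-8 - 4A^-4 + 5 - 4A^4 + 3A^8 - 2A^12 + A^16; 12 crossings at w = 0): V = x^-4 - 2x^-3 + 3x^-2 - 4x^-1 + 5 - 4x + 3x^2 - 2x^3 + x^4
V(D2) = x^-4 - 2x^-3 + 3x^-2 - 4x^-1 + 5 - 4x + 3x^2 - 2x^3 + x^4  (w 0, c 14, <D> = A^-16 - 2A^-12 + 3A^-8 - 4A^-4 + 5 - 4A^4 + 3A^8 - 2A^12 + A^16)
V(D3) = x^-4 - 2x^-3 + 3x^-2 - 4x^-1 + 5 - 4x + 3x^2 - 2x^3 + x^4  [14 crossings, <D> = A^-16 - 2A^-12 + 3A^-8 - 4A^-4 + 5 - 4A^4 + 3A^8 - 2A^12 + A^16, w = 0]
key observation: all 3 diagrams share one V(x), hence one class


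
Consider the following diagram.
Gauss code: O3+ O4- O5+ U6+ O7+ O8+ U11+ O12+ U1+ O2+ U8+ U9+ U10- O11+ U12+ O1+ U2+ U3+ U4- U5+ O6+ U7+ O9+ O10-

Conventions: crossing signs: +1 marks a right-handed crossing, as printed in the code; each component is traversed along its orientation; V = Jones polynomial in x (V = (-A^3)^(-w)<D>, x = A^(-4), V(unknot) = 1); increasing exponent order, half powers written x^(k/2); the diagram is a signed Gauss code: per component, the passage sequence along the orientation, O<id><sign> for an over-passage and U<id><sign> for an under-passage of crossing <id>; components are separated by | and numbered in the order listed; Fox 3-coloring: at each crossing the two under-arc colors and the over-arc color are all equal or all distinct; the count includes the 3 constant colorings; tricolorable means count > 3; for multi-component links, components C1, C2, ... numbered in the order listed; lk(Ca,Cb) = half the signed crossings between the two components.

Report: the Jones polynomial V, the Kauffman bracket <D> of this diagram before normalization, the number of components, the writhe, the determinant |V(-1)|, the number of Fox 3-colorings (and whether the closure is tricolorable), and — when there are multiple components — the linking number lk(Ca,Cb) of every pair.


Jones polynomial: V(x) = x^3 + 2x^5 - 2x^6 + 2x^7 - 3x^8 + 2x^9 - 2x^10 + x^11
<D> = A^-20 - 2A^-16 + 2A^-12 - 3A^-8 + 2A^-4 - 2 + 2A^4 + A^12; writhe +8
components 1, writhe +8 (12 crossings)
3-colorings: 9 of 3^12, det 15 — tricolorable
note: w = +8 (over 12 crossings) is diagram-only; (-A^3)^(-8) removes it from V


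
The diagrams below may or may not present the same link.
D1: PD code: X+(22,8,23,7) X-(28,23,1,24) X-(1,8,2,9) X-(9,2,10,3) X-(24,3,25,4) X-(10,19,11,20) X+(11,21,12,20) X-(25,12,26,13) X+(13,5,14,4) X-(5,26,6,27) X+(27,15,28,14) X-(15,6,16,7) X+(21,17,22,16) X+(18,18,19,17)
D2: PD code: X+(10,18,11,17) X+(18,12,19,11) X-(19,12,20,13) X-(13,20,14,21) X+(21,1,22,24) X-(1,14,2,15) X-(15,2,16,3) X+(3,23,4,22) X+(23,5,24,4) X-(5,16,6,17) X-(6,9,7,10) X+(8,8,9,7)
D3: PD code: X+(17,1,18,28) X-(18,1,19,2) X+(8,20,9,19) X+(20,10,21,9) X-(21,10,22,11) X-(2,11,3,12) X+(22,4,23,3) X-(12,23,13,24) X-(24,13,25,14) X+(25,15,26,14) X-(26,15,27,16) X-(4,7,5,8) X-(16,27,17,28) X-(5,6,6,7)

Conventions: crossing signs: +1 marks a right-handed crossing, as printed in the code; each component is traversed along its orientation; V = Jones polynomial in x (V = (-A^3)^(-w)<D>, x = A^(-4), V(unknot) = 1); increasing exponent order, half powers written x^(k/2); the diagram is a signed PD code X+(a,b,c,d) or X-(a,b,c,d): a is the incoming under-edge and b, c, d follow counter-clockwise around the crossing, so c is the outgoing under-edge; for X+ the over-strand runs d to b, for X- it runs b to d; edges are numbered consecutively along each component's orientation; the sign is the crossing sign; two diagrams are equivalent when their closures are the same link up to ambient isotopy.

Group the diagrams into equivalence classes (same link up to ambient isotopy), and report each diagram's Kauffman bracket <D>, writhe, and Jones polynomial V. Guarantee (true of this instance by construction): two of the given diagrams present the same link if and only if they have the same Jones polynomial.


equivalence classes: {D1} | {D2} | {D3}
D1 (bracket A^-2 + A^6 - A^10; 14 crossings at w = -2): V = -x^-4 + x^-3 + x^-1
D2 (bracket -A^-12 + 2A^-8 - 2A^-4 + 3 - 2A^4 + 2A^8 - A^12; 12 crossings at w = 0): V = -x^-3 + 2x^-2 - 2x^-1 + 3 - 2x + 2x^2 - x^3
V(D3) = x^-5 - 2x^-4 + 2x^-3 - 2x^-2 + 2x^-1 - 1 + x  [14 crossings, <D> = A^-16 - A^-12 + 2A^-8 - 2A^-4 + 2 - 2A^4 + A^8, w = -4]
key observation: 3 values of V(x) split the 3 diagrams


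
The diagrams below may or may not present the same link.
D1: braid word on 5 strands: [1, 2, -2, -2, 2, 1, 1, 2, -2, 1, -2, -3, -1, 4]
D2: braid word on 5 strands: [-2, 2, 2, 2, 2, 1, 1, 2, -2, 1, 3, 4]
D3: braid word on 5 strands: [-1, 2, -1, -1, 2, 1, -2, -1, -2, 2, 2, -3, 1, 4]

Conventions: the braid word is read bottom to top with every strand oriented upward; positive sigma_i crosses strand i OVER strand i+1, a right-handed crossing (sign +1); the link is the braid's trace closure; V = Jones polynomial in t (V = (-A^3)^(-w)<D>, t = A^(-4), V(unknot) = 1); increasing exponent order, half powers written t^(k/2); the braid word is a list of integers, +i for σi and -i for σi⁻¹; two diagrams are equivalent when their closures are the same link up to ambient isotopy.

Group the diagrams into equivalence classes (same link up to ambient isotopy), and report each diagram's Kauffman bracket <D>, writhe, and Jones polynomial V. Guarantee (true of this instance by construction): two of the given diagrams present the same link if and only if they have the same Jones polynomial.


grouping into links: {D1} | {D2} | {D3}
V(D1) = t + t^3 - t^4  (w +2, c 14, <D> = -A^-10 + A^-6 + A^2)
V(D2) = t^2 + 2t^4 - 2t^5 + t^6 - 2t^7 + t^8  (w +8, c 12, <D> = A^-8 - 2A^-4 + 1 - 2A^4 + 2A^8 + A^16)
D3 (bracket -A^-12 + A^-8 - A^-4 + 3 - A^4 + A^8 - A^12; 14 crossings at w = 0): V = -t^-3 + t^-2 - t^-1 + 3 - t + t^2 - t^3
why: V(t) takes 3 values over 3 diagrams, fixing the grouping


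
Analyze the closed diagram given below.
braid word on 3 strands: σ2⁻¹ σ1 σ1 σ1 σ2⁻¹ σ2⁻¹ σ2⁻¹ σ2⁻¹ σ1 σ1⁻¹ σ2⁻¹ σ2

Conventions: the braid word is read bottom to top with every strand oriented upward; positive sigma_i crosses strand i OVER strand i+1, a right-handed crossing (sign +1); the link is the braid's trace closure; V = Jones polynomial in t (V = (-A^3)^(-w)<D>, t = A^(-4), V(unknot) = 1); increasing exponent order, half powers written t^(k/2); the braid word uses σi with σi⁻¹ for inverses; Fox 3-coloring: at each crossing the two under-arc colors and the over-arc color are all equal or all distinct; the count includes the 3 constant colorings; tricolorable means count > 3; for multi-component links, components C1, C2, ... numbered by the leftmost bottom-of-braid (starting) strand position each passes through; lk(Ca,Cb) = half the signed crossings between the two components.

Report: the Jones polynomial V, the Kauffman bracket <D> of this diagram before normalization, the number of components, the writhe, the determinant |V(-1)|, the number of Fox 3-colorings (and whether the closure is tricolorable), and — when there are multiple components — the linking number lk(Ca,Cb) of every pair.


V = -t^-6 + t^-5 - 2t^-4 + 3t^-3 - 2t^-2 + 3t^-1 - 1 + t - t^2
<D> = -A^-14 + A^-10 - A^-6 + 3A^-2 - 2A^2 + 3A^6 - 2A^10 + A^14 - A^18 (w = -2)
1 component over 12 crossings, w = -2
9 Fox colorings among 3^12, |V(-1)| = 15: tricolorable
why: |V(-1)| = 15: so tricolorable, since 3 divides 15


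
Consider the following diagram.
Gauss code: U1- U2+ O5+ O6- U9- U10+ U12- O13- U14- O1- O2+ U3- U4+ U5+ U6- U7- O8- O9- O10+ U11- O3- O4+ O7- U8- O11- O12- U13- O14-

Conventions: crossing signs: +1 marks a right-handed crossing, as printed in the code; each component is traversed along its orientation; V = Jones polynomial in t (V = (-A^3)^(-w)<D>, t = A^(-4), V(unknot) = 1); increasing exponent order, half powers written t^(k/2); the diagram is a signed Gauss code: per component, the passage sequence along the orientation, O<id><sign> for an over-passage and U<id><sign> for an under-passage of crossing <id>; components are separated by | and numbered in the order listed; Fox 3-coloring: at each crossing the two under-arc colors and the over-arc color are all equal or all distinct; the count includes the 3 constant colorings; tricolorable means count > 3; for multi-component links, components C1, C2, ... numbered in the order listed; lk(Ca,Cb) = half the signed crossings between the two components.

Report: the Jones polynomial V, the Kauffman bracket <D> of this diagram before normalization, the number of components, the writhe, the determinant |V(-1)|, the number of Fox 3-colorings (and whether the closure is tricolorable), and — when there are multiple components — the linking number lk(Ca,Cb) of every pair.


V = t^-8 - 2t^-7 + t^-6 - 2t^-5 + 2t^-4 + t^-2
<D> = A^-10 + 2A^-2 - 2A^2 + A^6 - 2A^10 + A^14 (w = -6)
1 component over 14 crossings, w = -6
27 Fox colorings among 3^14, |V(-1)| = 9: tricolorable
why: |V(-1)| = 9: so tricolorable, since 3 divides 9


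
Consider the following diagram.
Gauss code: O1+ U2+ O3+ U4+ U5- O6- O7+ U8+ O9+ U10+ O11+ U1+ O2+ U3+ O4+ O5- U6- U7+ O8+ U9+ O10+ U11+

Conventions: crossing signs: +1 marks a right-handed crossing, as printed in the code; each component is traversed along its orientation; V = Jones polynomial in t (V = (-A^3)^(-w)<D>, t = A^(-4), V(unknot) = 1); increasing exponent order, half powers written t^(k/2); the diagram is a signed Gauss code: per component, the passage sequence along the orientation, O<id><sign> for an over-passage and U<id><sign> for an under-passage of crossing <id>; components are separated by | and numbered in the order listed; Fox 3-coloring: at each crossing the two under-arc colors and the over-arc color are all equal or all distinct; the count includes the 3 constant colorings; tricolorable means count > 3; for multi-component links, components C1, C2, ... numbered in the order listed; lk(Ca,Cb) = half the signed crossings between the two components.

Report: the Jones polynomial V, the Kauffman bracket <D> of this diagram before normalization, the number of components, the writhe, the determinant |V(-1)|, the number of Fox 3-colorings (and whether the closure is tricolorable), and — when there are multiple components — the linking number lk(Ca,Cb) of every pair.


Jones polynomial: V(t) = t^3 + t^5 - t^6 + t^7 - t^8 + t^9 - t^10
<D> = A^-19 - A^-15 + A^-11 - A^-7 + A^-3 - A - A^9; writhe +7
components 1, writhe +7 (11 crossings)
3-colorings: 3 of 3^11, det 7 — not tricolorable
note: det 7 = |V(-1)|; not divisible by 3, so not tricolorable


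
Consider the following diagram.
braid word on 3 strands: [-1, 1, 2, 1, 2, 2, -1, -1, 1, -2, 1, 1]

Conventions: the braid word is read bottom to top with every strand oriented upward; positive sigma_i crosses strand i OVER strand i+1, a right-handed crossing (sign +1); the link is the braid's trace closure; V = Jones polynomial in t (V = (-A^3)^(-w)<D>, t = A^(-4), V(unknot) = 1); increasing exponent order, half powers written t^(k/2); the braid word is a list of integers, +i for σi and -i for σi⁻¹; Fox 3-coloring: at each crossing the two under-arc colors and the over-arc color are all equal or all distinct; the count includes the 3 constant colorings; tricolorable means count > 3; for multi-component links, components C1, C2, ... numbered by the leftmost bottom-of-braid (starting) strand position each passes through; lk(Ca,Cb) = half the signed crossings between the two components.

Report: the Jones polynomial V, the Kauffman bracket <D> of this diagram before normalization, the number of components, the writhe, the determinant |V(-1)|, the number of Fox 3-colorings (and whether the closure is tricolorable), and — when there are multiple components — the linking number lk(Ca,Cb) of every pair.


Jones polynomial: V(t) = t + t^2 + t^3 + t^6
<D> = A^-12 + 1 + A^4 + A^8; writhe +4
components 3, writhe +4 (12 crossings)
linking number lk(C1,C2) = +2
lk(C1,C3): 0
lk(C2,C3) = 0
3-colorings: 9 of 3^12, det 0 — tricolorable
note: summing lk over 3 pairs gives +2


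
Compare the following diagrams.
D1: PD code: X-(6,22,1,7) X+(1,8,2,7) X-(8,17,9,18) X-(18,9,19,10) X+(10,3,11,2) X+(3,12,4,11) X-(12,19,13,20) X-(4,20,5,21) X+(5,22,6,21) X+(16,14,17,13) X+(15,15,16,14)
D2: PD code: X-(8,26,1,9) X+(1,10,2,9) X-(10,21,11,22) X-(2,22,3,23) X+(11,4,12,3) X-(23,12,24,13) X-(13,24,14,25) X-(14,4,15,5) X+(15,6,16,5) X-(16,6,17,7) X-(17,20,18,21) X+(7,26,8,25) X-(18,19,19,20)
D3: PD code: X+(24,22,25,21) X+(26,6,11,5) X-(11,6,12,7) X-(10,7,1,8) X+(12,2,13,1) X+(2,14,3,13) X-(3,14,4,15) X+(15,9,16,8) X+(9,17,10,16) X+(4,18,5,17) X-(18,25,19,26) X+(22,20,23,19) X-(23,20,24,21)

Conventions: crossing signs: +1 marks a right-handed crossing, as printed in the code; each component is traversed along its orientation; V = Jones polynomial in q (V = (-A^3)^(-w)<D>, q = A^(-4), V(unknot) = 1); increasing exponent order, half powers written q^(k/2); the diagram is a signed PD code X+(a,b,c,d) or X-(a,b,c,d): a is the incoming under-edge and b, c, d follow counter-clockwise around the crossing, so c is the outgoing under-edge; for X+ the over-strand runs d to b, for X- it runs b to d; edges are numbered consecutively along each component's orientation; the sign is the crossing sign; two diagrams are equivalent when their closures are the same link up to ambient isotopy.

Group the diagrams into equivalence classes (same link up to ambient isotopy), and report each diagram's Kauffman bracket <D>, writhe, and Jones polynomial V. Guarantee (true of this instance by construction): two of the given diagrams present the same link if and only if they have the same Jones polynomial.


grouping into links: {D1} | {D2} | {D3}
V(D1) = q^(-7/2) - q^(-5/2) + q^(-3/2) - 2q^(-1/2) - q^(3/2)  (w +1, c 11, <D> = A^-3 + 2A^5 - A^9 + A^13 - A^17)
D2 (bracket 2A^-13 - A^-9 + 2A^-5 - A^-1 + A^3 - A^7; 13 crossings at w = -5): V = q^(-11/2) - q^(-9/2) + q^(-7/2) - 2q^(-5/2) + q^(-3/2) - 2q^(-1/2)
V(D3) = -q^(1/2) + q^(3/2) - q^(5/2) - q^(9/2)  [13 crossings, <D> = A^-9 + A^-1 - A^3 + A^7, w = +3]
why: comparing 3 Jones polynomials yields 3 groups


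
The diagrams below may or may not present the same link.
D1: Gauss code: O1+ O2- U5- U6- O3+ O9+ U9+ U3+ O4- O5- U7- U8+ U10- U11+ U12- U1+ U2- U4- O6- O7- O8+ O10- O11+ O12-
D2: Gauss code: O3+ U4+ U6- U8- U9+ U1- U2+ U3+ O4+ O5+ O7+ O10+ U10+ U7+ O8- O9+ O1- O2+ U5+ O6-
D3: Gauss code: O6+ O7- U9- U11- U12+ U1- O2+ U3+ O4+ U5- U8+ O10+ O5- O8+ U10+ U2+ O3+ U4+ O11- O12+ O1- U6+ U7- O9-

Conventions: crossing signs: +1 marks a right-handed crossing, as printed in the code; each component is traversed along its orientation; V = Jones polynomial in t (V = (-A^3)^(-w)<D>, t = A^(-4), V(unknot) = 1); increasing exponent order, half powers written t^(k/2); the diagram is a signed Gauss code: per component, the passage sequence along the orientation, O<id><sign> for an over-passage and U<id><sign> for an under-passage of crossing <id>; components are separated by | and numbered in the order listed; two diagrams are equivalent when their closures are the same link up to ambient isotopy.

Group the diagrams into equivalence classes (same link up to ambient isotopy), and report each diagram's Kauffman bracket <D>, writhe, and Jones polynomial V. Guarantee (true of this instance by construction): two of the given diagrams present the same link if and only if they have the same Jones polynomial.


classes: {D1} | {D2} | {D3}
V(D1) = -t^-4 + t^-3 + t^-1  [12 crossings, <D> = A^-2 + A^6 - A^10, w = -2]
D2 (bracket A^12; 10 crossings at w = +4): V = 1
V(D3) = t + t^3 - t^4  [12 crossings, <D> = -A^-10 + A^-6 + A^2, w = +2]
note: 3 values of V(t) split the 3 diagrams


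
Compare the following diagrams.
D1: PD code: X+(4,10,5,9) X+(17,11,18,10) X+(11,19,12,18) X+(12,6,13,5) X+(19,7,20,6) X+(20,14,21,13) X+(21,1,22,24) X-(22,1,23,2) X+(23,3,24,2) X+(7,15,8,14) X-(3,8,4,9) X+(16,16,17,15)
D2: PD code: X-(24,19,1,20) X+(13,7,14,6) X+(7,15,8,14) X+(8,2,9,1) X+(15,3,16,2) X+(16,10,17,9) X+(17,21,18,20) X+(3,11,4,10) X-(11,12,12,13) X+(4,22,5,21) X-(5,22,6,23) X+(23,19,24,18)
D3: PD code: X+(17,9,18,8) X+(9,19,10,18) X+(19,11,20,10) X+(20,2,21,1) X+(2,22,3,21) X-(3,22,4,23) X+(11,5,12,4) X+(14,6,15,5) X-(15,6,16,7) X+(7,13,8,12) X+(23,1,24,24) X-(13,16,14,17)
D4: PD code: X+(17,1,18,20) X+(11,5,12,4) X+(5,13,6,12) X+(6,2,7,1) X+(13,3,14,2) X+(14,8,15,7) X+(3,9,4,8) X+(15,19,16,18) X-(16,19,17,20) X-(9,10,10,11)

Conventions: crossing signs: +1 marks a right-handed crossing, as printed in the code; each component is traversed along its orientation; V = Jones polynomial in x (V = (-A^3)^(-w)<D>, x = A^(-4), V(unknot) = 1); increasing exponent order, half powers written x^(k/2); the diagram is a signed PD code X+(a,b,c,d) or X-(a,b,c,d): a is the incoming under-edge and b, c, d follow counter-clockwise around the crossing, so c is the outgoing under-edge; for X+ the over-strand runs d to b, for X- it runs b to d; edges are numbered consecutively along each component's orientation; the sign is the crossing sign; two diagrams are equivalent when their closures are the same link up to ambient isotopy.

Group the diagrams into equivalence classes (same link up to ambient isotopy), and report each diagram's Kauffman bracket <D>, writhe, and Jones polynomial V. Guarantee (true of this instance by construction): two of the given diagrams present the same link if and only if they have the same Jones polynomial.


grouping into links: {D1, D2, D3, D4}
V(D1) = x^2 + x^4 - x^5 + x^6 - x^7  (w +8, c 12, <D> = -A^-4 + 1 - A^4 + A^8 + A^16)
V(D2) = x^2 + x^4 - x^5 + x^6 - x^7  [12 crossings, <D> = -A^-10 + A^-6 - A^-2 + A^2 + A^10, w = +6]
V(D3) = x^2 + x^4 - x^5 + x^6 - x^7  (w +6, c 12, <D> = -A^-10 + A^-6 - A^-2 + A^2 + A^10)
D4 (bracket -A^-10 + A^-6 - A^-2 + A^2 + A^10; 10 crossings at w = +6): V = x^2 + x^4 - x^5 + x^6 - x^7
key observation: one V(x) for all 4 diagrams — one class (guaranteed)


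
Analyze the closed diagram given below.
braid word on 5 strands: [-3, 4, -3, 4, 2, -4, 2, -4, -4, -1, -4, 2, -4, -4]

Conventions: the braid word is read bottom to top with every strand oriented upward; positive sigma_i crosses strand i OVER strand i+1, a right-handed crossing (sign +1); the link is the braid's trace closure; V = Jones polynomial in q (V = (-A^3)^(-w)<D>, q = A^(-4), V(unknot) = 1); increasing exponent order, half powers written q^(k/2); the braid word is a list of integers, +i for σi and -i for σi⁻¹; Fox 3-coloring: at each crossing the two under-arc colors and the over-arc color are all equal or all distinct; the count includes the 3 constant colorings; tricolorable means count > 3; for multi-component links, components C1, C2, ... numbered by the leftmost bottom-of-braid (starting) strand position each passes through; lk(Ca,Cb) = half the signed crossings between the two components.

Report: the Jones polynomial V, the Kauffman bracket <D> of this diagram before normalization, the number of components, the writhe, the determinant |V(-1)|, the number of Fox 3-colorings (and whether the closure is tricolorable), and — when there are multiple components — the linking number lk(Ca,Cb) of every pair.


Jones polynomial: V(q) = -q^-8 + q^-7 - 3q^-6 + 5q^-5 - 5q^-4 + 7q^-3 - 6q^-2 + 5q^-1 - 3 + 2q - q^2
<D> = -A^-20 + 2A^-16 - 3A^-12 + 5A^-8 - 6A^-4 + 7 - 5A^4 + 5A^8 - 3A^12 + A^16 - A^20; writhe -4
components 1, writhe -4 (14 crossings)
3-colorings: 9 of 3^14, det 39 — tricolorable
note: w = -4 (over 14 crossings) is diagram-only; (-A^3)^(4) removes it from V


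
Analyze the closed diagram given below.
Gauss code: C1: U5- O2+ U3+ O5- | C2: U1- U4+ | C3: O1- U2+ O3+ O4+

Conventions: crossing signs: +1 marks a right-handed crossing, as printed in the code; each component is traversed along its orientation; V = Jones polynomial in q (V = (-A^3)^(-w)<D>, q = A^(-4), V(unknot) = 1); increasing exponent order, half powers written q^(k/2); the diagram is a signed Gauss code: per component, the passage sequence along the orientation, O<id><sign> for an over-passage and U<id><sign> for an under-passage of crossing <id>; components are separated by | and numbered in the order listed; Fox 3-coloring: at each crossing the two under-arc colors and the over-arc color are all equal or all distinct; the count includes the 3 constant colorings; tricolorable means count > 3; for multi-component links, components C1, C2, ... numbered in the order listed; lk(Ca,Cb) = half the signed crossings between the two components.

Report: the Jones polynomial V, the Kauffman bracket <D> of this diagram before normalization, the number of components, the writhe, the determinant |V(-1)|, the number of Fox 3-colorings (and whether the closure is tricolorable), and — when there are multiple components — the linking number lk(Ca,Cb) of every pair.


V = 1 + q + q^2 + q^3
<D> = -A^-9 - A^-5 - A^-1 - A^3 (w = +1)
3 components over 5 crossings, w = +1
lk(C1,C2): 0
lk(C1,C3) = +1
linking number lk(C2,C3) = 0
9 Fox colorings among 3^5, |V(-1)| = 0: tricolorable
why: w = +1 shifts under R1 moves; the (-A^3)^(-1) factor cancels that in V


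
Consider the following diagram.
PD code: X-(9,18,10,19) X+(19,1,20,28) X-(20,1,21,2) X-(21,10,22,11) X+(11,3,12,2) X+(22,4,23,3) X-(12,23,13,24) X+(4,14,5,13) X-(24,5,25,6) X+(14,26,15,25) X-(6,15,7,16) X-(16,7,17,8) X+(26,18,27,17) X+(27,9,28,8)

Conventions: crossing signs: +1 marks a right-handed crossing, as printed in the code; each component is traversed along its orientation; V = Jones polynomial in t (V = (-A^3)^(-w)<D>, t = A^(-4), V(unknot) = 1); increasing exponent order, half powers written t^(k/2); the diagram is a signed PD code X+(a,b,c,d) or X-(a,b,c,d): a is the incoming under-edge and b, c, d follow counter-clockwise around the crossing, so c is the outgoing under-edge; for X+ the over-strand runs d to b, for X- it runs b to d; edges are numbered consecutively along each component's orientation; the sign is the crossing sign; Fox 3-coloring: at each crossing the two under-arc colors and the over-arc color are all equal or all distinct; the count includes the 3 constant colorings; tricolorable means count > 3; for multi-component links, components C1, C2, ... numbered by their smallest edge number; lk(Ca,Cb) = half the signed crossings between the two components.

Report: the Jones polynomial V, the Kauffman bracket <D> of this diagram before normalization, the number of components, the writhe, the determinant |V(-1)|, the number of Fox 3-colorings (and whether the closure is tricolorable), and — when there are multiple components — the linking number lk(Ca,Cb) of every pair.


V = t^-5 - 2t^-4 + 2t^-3 - 3t^-2 + 4t^-1 - 3 + 4t - 3t^2 + 2t^3 - 2t^4 + t^5
<D> = A^-20 - 2A^-16 + 2A^-12 - 3A^-8 + 4A^-4 - 3 + 4A^4 - 3A^8 + 2A^12 - 2A^16 + A^20 (w = 0)
1 component over 14 crossings, w = 0
27 Fox colorings among 3^14, |V(-1)| = 27: tricolorable
why: V spans 10 powers of t: at least 10 crossings in any diagram


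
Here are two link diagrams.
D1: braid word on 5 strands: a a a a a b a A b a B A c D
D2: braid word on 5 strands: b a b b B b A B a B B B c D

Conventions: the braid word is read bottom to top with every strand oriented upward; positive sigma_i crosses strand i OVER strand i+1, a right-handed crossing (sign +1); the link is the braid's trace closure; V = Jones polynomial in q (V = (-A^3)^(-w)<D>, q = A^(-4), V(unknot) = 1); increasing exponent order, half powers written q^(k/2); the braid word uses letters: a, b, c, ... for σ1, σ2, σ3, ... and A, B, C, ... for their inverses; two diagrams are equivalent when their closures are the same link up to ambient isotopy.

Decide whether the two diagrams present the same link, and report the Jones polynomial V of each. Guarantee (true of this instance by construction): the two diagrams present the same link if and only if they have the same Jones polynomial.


same link: no
V(D1) = q^2 - q^3 + 2q^4 - 2q^5 + 3q^6 - 2q^7 + q^8 - q^9  [14 crossings, <D> = -A^-18 + A^-14 - 2A^-10 + 3A^-6 - 2A^-2 + 2A^2 - A^6 + A^10, w = +6]
V(D2) = -q^-3 + q^-2 - q^-1 + 3 - q + q^2 - q^3  [14 crossings, <D> = -A^-12 + A^-8 - A^-4 + 3 - A^4 + A^8 - A^12, w = 0]
insight: 2 values of V(q) split the 2 diagrams


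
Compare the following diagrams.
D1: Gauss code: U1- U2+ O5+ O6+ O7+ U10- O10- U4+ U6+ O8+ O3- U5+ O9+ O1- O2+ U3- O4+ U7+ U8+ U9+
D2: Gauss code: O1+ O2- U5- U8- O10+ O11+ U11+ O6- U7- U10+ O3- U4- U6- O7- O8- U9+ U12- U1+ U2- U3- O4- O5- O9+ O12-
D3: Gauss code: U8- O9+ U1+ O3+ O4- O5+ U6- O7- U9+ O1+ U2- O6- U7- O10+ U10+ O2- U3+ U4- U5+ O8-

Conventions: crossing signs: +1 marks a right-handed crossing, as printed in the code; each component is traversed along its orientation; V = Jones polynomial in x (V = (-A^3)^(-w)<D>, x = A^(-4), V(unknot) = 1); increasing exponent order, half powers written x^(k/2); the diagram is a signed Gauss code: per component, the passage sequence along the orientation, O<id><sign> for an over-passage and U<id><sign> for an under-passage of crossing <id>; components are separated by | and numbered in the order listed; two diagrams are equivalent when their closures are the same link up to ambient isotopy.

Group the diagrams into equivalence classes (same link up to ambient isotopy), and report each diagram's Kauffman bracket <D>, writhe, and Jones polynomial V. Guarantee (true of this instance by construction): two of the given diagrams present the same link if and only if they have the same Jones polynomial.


grouping into links: {D1} | {D2} | {D3}
V(D1) = x - x^2 + 2x^3 - x^4 + x^5 - x^6  (w +4, c 10, <D> = -A^-12 + A^-8 - A^-4 + 2 - A^4 + A^8)
D2 (bracket A^-8 - A^-4 + 2 - A^4 + A^8 - A^12; 12 crossings at w = -4): V = -x^-6 + x^-5 - x^-4 + 2x^-3 - x^-2 + x^-1
D3 (bracket -A^-12 + 2A^-8 - 2A^-4 + 3 - 2A^4 + 2A^8 - A^12; 10 crossings at w = 0): V = -x^-3 + 2x^-2 - 2x^-1 + 3 - 2x + 2x^2 - x^3
why: 3 classes among 3 diagrams; unequal V(x) rules out equality


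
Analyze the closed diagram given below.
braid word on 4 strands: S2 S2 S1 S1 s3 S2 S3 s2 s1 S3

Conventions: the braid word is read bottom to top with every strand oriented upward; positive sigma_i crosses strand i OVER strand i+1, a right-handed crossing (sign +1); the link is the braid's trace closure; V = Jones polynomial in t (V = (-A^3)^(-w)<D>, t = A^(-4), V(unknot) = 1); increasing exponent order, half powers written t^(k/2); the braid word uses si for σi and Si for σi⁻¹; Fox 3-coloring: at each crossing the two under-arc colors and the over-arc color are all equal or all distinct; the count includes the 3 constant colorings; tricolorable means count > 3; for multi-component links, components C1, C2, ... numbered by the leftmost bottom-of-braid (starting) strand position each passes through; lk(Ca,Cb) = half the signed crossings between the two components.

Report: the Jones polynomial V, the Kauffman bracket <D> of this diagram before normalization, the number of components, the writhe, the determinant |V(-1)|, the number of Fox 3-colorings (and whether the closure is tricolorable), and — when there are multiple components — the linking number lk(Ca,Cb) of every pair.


V(t) = t^(-15/2) - t^(-13/2) + t^(-11/2) - t^(-9/2) + t^(-7/2) - 2t^(-5/2) - t^(-1/2)
bracket: -A^-10 - 2A^-2 + A^2 - A^6 + A^10 - A^14 + A^18, w = -4
2 components, writhe -4, over 10 crossings
lk(C1,C2) = 0
det 8, colorings 3 of 3^10 — not tricolorable
observation: |V(-1)| = 8: so not tricolorable, since 3 does not divide 8


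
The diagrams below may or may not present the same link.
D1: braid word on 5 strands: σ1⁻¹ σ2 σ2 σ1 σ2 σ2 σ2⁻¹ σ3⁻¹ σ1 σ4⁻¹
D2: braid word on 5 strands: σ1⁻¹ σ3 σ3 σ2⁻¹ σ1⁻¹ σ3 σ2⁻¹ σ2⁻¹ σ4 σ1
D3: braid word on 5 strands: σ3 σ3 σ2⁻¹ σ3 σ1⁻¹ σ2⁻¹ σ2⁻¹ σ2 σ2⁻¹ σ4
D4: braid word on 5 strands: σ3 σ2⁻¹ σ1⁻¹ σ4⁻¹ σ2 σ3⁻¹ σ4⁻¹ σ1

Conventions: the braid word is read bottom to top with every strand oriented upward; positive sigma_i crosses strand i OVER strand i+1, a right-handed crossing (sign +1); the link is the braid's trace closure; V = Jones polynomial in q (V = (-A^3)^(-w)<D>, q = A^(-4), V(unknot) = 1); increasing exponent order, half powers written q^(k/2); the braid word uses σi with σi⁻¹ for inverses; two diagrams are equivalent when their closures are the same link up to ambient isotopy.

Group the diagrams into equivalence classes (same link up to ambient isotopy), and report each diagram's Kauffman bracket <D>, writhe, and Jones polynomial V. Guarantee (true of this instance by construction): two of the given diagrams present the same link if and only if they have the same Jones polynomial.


grouping into links: {D1} | {D2, D3} | {D4}
V(D1) = q + q^3 - q^4  (w +2, c 10, <D> = -A^-10 + A^-6 + A^2)
D2 (bracket -A^-12 + 2A^-8 - 2A^-4 + 3 - 2A^4 + 2A^8 - A^12; 10 crossings at w = 0): V = -q^-3 + 2q^-2 - 2q^-1 + 3 - 2q + 2q^2 - q^3
V(D3) = -q^-3 + 2q^-2 - 2q^-1 + 3 - 2q + 2q^2 - q^3  [10 crossings, <D> = -A^-12 + 2A^-8 - 2A^-4 + 3 - 2A^4 + 2A^8 - A^12, w = 0]
V(D4) = 1  (w -2, c 8, <D> = A^-6)
why: 3 values of V(q) split the 4 diagrams


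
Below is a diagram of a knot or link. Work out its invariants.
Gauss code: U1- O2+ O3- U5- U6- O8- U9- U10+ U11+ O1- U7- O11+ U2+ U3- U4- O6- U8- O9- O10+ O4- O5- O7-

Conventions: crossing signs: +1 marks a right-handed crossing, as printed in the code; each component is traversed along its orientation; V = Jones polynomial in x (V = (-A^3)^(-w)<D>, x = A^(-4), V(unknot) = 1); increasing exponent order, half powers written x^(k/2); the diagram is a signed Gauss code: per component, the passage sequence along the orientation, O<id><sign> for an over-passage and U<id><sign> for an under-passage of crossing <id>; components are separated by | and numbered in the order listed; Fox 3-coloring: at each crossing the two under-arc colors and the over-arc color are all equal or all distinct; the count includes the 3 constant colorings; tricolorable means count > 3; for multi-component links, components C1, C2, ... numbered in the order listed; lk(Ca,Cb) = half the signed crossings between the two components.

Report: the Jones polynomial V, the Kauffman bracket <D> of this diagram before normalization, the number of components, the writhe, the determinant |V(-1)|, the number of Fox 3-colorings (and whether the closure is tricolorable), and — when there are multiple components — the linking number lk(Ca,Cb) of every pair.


V(x) = -x^-6 + x^-5 - x^-4 + 2x^-3 - x^-2 + x^-1
bracket: -A^-11 + A^-7 - 2A^-3 + A - A^5 + A^9, w = -5
1 component, writhe -5, over 11 crossings
det 7, colorings 3 of 3^11 — not tricolorable
observation: the span of V is 5, forcing >= 5 crossings in any diagram
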